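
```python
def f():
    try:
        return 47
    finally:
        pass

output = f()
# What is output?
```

Step-by-step execution trace:
1. `f()` enters try: `return 47` sets pending return value 47.
2. Before returning, `finally: pass` runs (no effect).
3. f() returns 47 → output = 47.
Result: 47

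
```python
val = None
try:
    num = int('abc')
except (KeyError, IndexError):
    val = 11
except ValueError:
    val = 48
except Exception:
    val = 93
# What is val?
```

Step-by-step execution trace:
1. `num = int('abc')` raises ValueError.
2. `except (KeyError, IndexError)` does not match ValueError; skipped.
3. `except ValueError` matches (exact type match) → val = 48.
4. `except Exception` is not reached.
Result: 48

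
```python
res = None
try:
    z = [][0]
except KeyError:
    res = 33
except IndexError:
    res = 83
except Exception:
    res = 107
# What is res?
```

Step-by-step execution trace:
1. `z = [][0]` raises IndexError.
2. `except KeyError` does not match IndexError; skipped.
3. `except IndexError` matches → res = 83.
4. Remaining except clauses are skipped.
Result: 83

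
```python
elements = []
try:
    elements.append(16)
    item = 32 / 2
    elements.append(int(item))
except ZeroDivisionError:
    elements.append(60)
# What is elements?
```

Step-by-step execution trace:
1. try: `elements.append(16)` → elements = [16].
2. `item = 32 / 2` → item = 16.0. No exception raised.
3. `elements.append(int(item))` → elements = [16, 16].
4. `except ZeroDivisionError` is skipped (no exception was raised).
Result: [16, 16]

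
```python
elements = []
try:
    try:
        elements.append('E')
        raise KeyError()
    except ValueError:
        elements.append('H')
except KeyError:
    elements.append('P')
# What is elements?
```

Step-by-step execution trace:
1. Inner try: `elements.append('E')` → elements = ['E'].
2. `raise KeyError()` raises KeyError.
3. Inner `except ValueError` does not match KeyError; exception propagates to outer try.
4. Outer `except KeyError` matches → `elements.append('P')` → elements = ['E', 'P'].
Result: ['E', 'P']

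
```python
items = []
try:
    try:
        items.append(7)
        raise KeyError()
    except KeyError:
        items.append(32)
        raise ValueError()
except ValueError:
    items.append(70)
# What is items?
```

Step-by-step execution trace:
1. Inner try: `items.append(7)` → items = [7].
2. `raise KeyError()` raises KeyError.
3. Inner `except KeyError` matches → `items.append(32)` → items = [7, 32].
4. `raise ValueError()` raises ValueError; propagates to outer try.
5. Outer `except ValueError` matches → `items.append(70)` → items = [7, 32, 70].
Result: [7, 32, 70]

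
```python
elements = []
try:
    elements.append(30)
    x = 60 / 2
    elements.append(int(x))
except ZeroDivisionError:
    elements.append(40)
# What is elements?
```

Step-by-step execution trace:
1. try: `elements.append(30)` → elements = [30].
2. `x = 60 / 2` → x = 30.0. No exception raised.
3. `elements.append(int(x))` → elements = [30, 30].
4. `except ZeroDivisionError` is skipped (no exception was raised).
Result: [30, 30]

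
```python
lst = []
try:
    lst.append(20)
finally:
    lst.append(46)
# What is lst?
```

Step-by-step execution trace:
1. try: `lst.append(20)` → lst = [20].
2. The try body completes without raising.
3. finally always runs: `lst.append(46)` → lst = [20, 46].
Result: [20, 46]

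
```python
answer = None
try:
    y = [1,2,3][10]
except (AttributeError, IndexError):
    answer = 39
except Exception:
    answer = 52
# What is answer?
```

Step-by-step execution trace:
1. `y = [1,2,3][10]` raises IndexError.
2. `except (AttributeError, IndexError)` matches (IndexError is in the tuple) → answer = 39.
3. `except Exception` is not reached.
Result: 39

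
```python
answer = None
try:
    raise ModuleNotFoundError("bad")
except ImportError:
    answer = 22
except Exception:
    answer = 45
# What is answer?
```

Step-by-step execution trace:
1. `raise ModuleNotFoundError(...)` raises ModuleNotFoundError.
2. `except ImportError` matches (ModuleNotFoundError is a subclass of ImportError) → answer = 22.
3. `except Exception` is not reached.
Result: 22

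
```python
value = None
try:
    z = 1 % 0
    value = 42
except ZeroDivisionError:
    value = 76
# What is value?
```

Step-by-step execution trace:
1. `z = 1 % 0` raises ZeroDivisionError.
2. `value = 42` is not reached.
3. `except ZeroDivisionError` matches → value = 76.
Result: 76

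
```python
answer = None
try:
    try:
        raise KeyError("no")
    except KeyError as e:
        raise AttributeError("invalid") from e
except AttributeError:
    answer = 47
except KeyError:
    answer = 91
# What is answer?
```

Step-by-step execution trace:
1. Inner try raises KeyError; inner `except KeyError as e` catches it.
2. `raise AttributeError(...) from e` raises AttributeError (KeyError is attached as __cause__, but only AttributeError is active).
3. Outer `except AttributeError` matches → answer = 47.
4. `except KeyError` is not reached.
Result: 47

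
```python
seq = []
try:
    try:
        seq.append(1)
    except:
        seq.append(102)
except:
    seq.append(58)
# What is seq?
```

Step-by-step execution trace:
1. Inner try: `seq.append(1)` → seq = [1]. No exception raised.
2. Inner `except` is skipped.
3. Inner try completes normally; outer `except` is skipped.
Result: [1]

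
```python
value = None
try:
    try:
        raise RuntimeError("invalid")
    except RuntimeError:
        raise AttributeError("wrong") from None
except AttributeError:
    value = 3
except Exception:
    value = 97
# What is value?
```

Step-by-step execution trace:
1. Inner try raises RuntimeError; inner `except RuntimeError` catches it.
2. `raise AttributeError(...) from None` raises AttributeError (from None suppresses __context__, but the active exception is still AttributeError).
3. Outer `except AttributeError` matches → value = 3.
4. `except Exception` is not reached.
Result: 3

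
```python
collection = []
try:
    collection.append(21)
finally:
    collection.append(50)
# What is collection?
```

Step-by-step execution trace:
1. try: `collection.append(21)` → collection = [21].
2. The try body completes without raising.
3. finally always runs: `collection.append(50)` → collection = [21, 50].
Result: [21, 50]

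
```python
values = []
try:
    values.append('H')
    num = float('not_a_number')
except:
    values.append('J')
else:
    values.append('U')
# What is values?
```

Step-by-step execution trace:
1. try: `values.append('H')` → values = ['H'].
2. `num = float('not_a_number')` raises ValueError.
3. bare `except` matches → `values.append('J')` → values = ['H', 'J'].
4. `else` is skipped (an exception was raised).
Result: ['H', 'J']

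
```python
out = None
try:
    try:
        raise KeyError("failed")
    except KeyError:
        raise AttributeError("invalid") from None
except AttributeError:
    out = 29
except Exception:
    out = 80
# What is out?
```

Step-by-step execution trace:
1. Inner try raises KeyError; inner `except KeyError` catches it.
2. `raise AttributeError(...) from None` raises AttributeError (from None suppresses __context__, but the active exception is still AttributeError).
3. Outer `except AttributeError` matches → out = 29.
4. `except Exception` is not reached.
Result: 29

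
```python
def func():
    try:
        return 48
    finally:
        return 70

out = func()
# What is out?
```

Step-by-step execution trace:
1. `func()` enters try: `return 48` sets pending return value 48.
2. Before returning, `finally: return 70` runs and overrides the pending return.
3. func() returns 70 → out = 70.
Result: 70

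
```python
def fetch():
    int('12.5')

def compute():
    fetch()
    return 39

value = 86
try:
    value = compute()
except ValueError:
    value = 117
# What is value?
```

Step-by-step execution trace:
1. value starts at 86.
2. try: `compute()` calls `fetch()`.
3. `fetch()` evaluates `int('12.5')`, which raises ValueError; it propagates through compute (uncaught).
4. `return 39` in compute is not reached; the assignment to value does not complete.
5. `except ValueError` matches → value = 117.
Result: 117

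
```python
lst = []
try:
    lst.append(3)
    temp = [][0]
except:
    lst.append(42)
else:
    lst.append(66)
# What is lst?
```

Step-by-step execution trace:
1. try: `lst.append(3)` → lst = [3].
2. `temp = [][0]` raises IndexError.
3. bare `except` matches → `lst.append(42)` → lst = [3, 42].
4. `else` is skipped (an exception was raised).
Result: [3, 42]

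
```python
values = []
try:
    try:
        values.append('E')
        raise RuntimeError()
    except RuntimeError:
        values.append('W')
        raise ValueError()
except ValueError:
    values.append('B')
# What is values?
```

Step-by-step execution trace:
1. Inner try: `values.append('E')` → values = ['E'].
2. `raise RuntimeError()` raises RuntimeError.
3. Inner `except RuntimeError` matches → `values.append('W')` → values = ['E', 'W'].
4. `raise ValueError()` raises ValueError; propagates to outer try.
5. Outer `except ValueError` matches → `values.append('B')` → values = ['E', 'W', 'B'].
Result: ['E', 'W', 'B']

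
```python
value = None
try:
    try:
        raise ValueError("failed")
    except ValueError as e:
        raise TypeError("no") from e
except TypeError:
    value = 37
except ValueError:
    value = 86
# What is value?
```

Step-by-step execution trace:
1. Inner try raises ValueError; inner `except ValueError as e` catches it.
2. `raise TypeError(...) from e` raises TypeError (ValueError is attached as __cause__, but only TypeError is active).
3. Outer `except TypeError` matches → value = 37.
4. `except ValueError` is not reached.
Result: 37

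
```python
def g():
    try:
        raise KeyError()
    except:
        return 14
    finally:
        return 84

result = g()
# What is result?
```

Step-by-step execution trace:
1. `g()` enters try: `raise KeyError()` raises KeyError.
2. bare `except` matches → `return 14` sets pending return value 14.
3. Before returning, `finally: return 84` runs and overrides the pending return.
4. g() returns 84 → result = 84.
Result: 84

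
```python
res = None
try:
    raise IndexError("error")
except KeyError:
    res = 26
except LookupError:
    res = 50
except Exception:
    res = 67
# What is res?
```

Step-by-step execution trace:
1. `raise IndexError(...)` raises IndexError.
2. `except KeyError` does not match (IndexError is not a subclass of KeyError); skipped.
3. `except LookupError` matches (IndexError is a subclass of LookupError) → res = 50.
4. `except Exception` is not reached.
Result: 50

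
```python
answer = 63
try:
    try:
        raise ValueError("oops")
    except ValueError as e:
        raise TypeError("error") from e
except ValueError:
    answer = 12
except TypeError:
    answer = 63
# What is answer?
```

Step-by-step execution trace:
1. Inner try raises ValueError; inner `except ValueError as e` catches it.
2. `raise TypeError(...) from e` raises TypeError (ValueError is attached as __cause__, but only TypeError is active).
3. Outer `except ValueError` does not match TypeError; skipped.
4. Outer `except TypeError` matches → answer = 63.
Result: 63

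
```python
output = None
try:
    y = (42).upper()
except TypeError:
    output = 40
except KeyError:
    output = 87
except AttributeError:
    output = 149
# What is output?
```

Step-by-step execution trace:
1. `y = (42).upper()` raises AttributeError.
2. `except TypeError` does not match AttributeError; skipped.
3. `except KeyError` does not match AttributeError; skipped.
4. `except AttributeError` matches → output = 149.
Result: 149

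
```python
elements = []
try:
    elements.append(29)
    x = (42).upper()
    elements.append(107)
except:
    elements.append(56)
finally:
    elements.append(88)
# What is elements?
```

Step-by-step execution trace:
1. try: `elements.append(29)` → elements = [29].
2. `x = (42).upper()` raises AttributeError; `elements.append(107)` is not reached.
3. bare `except` matches → `elements.append(56)` → elements = [29, 56].
4. finally always runs: `elements.append(88)` → elements = [29, 56, 88].
Result: [29, 56, 88]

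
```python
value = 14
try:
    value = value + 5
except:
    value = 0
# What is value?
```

Step-by-step execution trace:
1. value starts at 14.
2. try: `value = value + 5` → value = 19. No exception raised.
3. `except` is skipped.
Result: 19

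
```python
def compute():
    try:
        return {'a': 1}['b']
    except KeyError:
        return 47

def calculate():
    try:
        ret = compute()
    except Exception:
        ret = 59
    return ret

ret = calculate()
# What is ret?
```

Step-by-step execution trace:
1. `calculate()` calls `compute()`.
2. In compute: `{'a': 1}['b']` raises KeyError; `except KeyError` catches it → returns 47.
3. In calculate: `ret = compute()` → ret = 47. No exception reaches calculate.
4. `except Exception` is skipped; calculate returns 47.
5. ret = 47.
Result: 47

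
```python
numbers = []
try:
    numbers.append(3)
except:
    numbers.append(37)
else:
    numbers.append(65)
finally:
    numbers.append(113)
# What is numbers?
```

Step-by-step execution trace:
1. try: `numbers.append(3)` → numbers = [3]. No exception raised.
2. `except` is skipped.
3. `else` runs: `numbers.append(65)` → numbers = [3, 65].
4. `finally` always runs: `numbers.append(113)` → numbers = [3, 65, 113].
Result: [3, 65, 113]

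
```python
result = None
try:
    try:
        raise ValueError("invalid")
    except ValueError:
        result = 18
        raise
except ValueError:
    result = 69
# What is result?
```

Step-by-step execution trace:
1. Inner try: `raise ValueError("invalid")` raises ValueError.
2. Inner `except ValueError` matches → result = 18.
3. bare `raise` re-raises the same ValueError.
4. Outer `except ValueError` matches → result = 69.
Result: 69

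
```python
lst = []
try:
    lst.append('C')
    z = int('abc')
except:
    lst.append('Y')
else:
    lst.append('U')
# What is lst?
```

Step-by-step execution trace:
1. try: `lst.append('C')` → lst = ['C'].
2. `z = int('abc')` raises ValueError.
3. bare `except` matches → `lst.append('Y')` → lst = ['C', 'Y'].
4. `else` is skipped (an exception was raised).
Result: ['C', 'Y']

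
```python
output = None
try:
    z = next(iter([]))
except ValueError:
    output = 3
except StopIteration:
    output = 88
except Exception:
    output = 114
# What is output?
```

Step-by-step execution trace:
1. `z = next(iter([]))` raises StopIteration.
2. `except ValueError` does not match StopIteration; skipped.
3. `except StopIteration` matches → output = 88.
4. Remaining except clauses are skipped.
Result: 88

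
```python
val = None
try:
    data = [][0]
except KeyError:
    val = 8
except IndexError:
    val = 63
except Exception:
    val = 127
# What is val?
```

Step-by-step execution trace:
1. `data = [][0]` raises IndexError.
2. `except KeyError` does not match IndexError; skipped.
3. `except IndexError` matches → val = 63.
4. Remaining except clauses are skipped.
Result: 63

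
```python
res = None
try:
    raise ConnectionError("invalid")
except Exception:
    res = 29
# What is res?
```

Step-by-step execution trace:
1. `raise ConnectionError(...)` raises ConnectionError.
2. `except Exception` matches (ConnectionError is a subclass of Exception) → res = 29.
Result: 29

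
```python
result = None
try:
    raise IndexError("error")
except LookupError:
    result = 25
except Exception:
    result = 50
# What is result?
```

Step-by-step execution trace:
1. `raise IndexError(...)` raises IndexError.
2. `except LookupError` matches (IndexError is a subclass of LookupError) → result = 25.
3. `except Exception` is not reached.
Result: 25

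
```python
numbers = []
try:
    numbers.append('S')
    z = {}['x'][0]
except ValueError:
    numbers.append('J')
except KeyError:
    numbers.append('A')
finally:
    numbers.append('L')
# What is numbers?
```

Step-by-step execution trace:
1. try: `numbers.append('S')` → numbers = ['S'].
2. `z = {}['x'][0]` raises KeyError.
3. `except ValueError` does not match KeyError; skipped.
4. `except KeyError` matches → `numbers.append('A')` → numbers = ['S', 'A'].
5. finally always runs: `numbers.append('L')` → numbers = ['S', 'A', 'L'].
Result: ['S', 'A', 'L']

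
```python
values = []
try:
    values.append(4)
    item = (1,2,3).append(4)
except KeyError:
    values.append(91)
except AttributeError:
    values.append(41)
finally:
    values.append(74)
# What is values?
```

Step-by-step execution trace:
1. try: `values.append(4)` → values = [4].
2. `item = (1,2,3).append(4)` raises AttributeError.
3. `except KeyError` does not match AttributeError; skipped.
4. `except AttributeError` matches → `values.append(41)` → values = [4, 41].
5. finally always runs: `values.append(74)` → values = [4, 41, 74].
Result: [4, 41, 74]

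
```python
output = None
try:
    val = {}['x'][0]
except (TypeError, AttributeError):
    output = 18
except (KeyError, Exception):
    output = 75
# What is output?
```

Step-by-step execution trace:
1. `val = {}['x'][0]` raises KeyError.
2. `except (TypeError, AttributeError)` does not match KeyError; skipped.
3. `except (KeyError, Exception)` matches (KeyError is in the tuple) → output = 75.
Result: 75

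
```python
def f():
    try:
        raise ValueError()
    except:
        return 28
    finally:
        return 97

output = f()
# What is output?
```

Step-by-step execution trace:
1. `f()` enters try: `raise ValueError()` raises ValueError.
2. bare `except` matches → `return 28` sets pending return value 28.
3. Before returning, `finally: return 97` runs and overrides the pending return.
4. f() returns 97 → output = 97.
Result: 97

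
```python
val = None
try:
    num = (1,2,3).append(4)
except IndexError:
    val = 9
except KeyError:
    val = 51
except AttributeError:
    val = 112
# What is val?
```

Step-by-step execution trace:
1. `num = (1,2,3).append(4)` raises AttributeError.
2. `except IndexError` does not match AttributeError; skipped.
3. `except KeyError` does not match AttributeError; skipped.
4. `except AttributeError` matches → val = 112.
Result: 112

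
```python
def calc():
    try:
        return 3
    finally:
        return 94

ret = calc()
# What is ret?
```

Step-by-step execution trace:
1. `calc()` enters try: `return 3` sets pending return value 3.
2. Before returning, `finally: return 94` runs and overrides the pending return.
3. calc() returns 94 → ret = 94.
Result: 94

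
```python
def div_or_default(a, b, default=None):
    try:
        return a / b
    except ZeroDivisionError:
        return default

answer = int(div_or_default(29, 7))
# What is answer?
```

Step-by-step execution trace:
1. `div_or_default(29, 7)` enters try: `return 29 / 7` → returns 4.142857142857143. No exception raised.
2. `except ZeroDivisionError` is skipped.
3. `int(4.142857142857143)` → 4 → answer = 4.
Result: 4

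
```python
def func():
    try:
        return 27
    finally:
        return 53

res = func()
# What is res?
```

Step-by-step execution trace:
1. `func()` enters try: `return 27` sets pending return value 27.
2. Before returning, `finally: return 53` runs and overrides the pending return.
3. func() returns 53 → res = 53.
Result: 53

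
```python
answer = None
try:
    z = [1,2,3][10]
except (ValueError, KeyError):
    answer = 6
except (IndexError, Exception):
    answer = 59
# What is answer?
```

Step-by-step execution trace:
1. `z = [1,2,3][10]` raises IndexError.
2. `except (ValueError, KeyError)` does not match IndexError; skipped.
3. `except (IndexError, Exception)` matches (IndexError is in the tuple) → answer = 59.
Result: 59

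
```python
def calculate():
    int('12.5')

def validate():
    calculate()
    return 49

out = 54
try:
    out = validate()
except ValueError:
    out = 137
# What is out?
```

Step-by-step execution trace:
1. out starts at 54.
2. try: `validate()` calls `calculate()`.
3. `calculate()` evaluates `int('12.5')`, which raises ValueError; it propagates through validate (uncaught).
4. `return 49` in validate is not reached; the assignment to out does not complete.
5. `except ValueError` matches → out = 137.
Result: 137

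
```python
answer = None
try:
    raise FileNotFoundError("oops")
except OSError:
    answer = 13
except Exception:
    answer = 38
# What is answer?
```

Step-by-step execution trace:
1. `raise FileNotFoundError(...)` raises FileNotFoundError.
2. `except OSError` matches (FileNotFoundError is a subclass of OSError) → answer = 13.
3. `except Exception` is not reached.
Result: 13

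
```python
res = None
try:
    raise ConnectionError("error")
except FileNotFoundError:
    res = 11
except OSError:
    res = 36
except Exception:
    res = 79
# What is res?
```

Step-by-step execution trace:
1. `raise ConnectionError(...)` raises ConnectionError.
2. `except FileNotFoundError` does not match (ConnectionError is not a subclass of FileNotFoundError); skipped.
3. `except OSError` matches (ConnectionError is a subclass of OSError) → res = 36.
4. `except Exception` is not reached.
Result: 36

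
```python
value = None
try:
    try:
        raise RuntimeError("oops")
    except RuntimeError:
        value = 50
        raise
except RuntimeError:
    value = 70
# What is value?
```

Step-by-step execution trace:
1. Inner try: `raise RuntimeError("oops")` raises RuntimeError.
2. Inner `except RuntimeError` matches → value = 50.
3. bare `raise` re-raises the same RuntimeError.
4. Outer `except RuntimeError` matches → value = 70.
Result: 70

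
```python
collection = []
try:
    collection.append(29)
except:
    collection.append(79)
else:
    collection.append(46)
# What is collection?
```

Step-by-step execution trace:
1. try: `collection.append(29)` → collection = [29]. No exception raised.
2. `except` is skipped.
3. `else` runs (try completed without exception): `collection.append(46)` → collection = [29, 46].
Result: [29, 46]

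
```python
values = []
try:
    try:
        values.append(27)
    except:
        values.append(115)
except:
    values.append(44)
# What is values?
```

Step-by-step execution trace:
1. Inner try: `values.append(27)` → values = [27]. No exception raised.
2. Inner `except` is skipped.
3. Inner try completes normally; outer `except` is skipped.
Result: [27]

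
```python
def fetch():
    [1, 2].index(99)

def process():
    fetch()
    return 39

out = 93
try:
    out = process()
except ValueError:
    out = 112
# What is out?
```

Step-by-step execution trace:
1. out starts at 93.
2. try: `process()` calls `fetch()`.
3. `fetch()` evaluates `[1, 2].index(99)`, which raises ValueError; it propagates through process (uncaught).
4. `return 39` in process is not reached; the assignment to out does not complete.
5. `except ValueError` matches → out = 112.
Result: 112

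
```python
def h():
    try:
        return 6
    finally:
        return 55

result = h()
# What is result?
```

Step-by-step execution trace:
1. `h()` enters try: `return 6` sets pending return value 6.
2. Before returning, `finally: return 55` runs and overrides the pending return.
3. h() returns 55 → result = 55.
Result: 55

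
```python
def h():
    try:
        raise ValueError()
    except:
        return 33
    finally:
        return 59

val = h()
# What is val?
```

Step-by-step execution trace:
1. `h()` enters try: `raise ValueError()` raises ValueError.
2. bare `except` matches → `return 33` sets pending return value 33.
3. Before returning, `finally: return 59` runs and overrides the pending return.
4. h() returns 59 → val = 59.
Result: 59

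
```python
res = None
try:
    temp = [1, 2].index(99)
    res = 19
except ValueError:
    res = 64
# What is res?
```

Step-by-step execution trace:
1. `temp = [1, 2].index(99)` raises ValueError.
2. `res = 19` is not reached.
3. `except ValueError` matches → res = 64.
Result: 64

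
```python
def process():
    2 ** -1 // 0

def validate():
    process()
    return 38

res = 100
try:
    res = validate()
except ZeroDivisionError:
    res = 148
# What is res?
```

Step-by-step execution trace:
1. res starts at 100.
2. try: `validate()` calls `process()`.
3. `process()` evaluates `2 ** -1 // 0`, which raises ZeroDivisionError; it propagates through validate (uncaught).
4. `return 38` in validate is not reached; the assignment to res does not complete.
5. `except ZeroDivisionError` matches → res = 148.
Result: 148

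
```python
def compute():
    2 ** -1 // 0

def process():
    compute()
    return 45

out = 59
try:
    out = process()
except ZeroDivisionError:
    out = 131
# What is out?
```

Step-by-step execution trace:
1. out starts at 59.
2. try: `process()` calls `compute()`.
3. `compute()` evaluates `2 ** -1 // 0`, which raises ZeroDivisionError; it propagates through process (uncaught).
4. `return 45` in process is not reached; the assignment to out does not complete.
5. `except ZeroDivisionError` matches → out = 131.
Result: 131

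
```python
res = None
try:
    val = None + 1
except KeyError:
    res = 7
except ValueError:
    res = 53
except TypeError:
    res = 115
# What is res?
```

Step-by-step execution trace:
1. `val = None + 1` raises TypeError.
2. `except KeyError` does not match TypeError; skipped.
3. `except ValueError` does not match TypeError; skipped.
4. `except TypeError` matches → res = 115.
Result: 115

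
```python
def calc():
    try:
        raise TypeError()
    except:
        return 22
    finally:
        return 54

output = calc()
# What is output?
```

Step-by-step execution trace:
1. `calc()` enters try: `raise TypeError()` raises TypeError.
2. bare `except` matches → `return 22` sets pending return value 22.
3. Before returning, `finally: return 54` runs and overrides the pending return.
4. calc() returns 54 → output = 54.
Result: 54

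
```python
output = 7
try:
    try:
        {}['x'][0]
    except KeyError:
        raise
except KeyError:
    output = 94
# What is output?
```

Step-by-step execution trace:
1. Inner try: `{}['x'][0]` raises KeyError.
2. Inner `except KeyError` matches; bare `raise` re-raises the same KeyError.
3. Outer `except KeyError` matches → output = 94.
Result: 94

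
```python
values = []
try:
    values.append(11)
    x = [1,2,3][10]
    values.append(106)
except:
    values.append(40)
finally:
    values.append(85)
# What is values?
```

Step-by-step execution trace:
1. try: `values.append(11)` → values = [11].
2. `x = [1,2,3][10]` raises IndexError; `values.append(106)` is not reached.
3. bare `except` matches → `values.append(40)` → values = [11, 40].
4. finally always runs: `values.append(85)` → values = [11, 40, 85].
Result: [11, 40, 85]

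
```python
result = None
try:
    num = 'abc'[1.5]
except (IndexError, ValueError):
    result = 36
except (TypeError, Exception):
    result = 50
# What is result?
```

Step-by-step execution trace:
1. `num = 'abc'[1.5]` raises TypeError.
2. `except (IndexError, ValueError)` does not match TypeError; skipped.
3. `except (TypeError, Exception)` matches (TypeError is in the tuple) → result = 50.
Result: 50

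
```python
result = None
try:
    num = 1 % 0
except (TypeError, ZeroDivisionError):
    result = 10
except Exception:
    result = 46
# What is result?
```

Step-by-step execution trace:
1. `num = 1 % 0` raises ZeroDivisionError.
2. `except (TypeError, ZeroDivisionError)` matches (ZeroDivisionError is in the tuple) → result = 10.
3. `except Exception` is not reached.
Result: 10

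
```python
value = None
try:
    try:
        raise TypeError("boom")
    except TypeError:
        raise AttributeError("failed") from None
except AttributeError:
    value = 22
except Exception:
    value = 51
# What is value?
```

Step-by-step execution trace:
1. Inner try raises TypeError; inner `except TypeError` catches it.
2. `raise AttributeError(...) from None` raises AttributeError (from None suppresses __context__, but the active exception is still AttributeError).
3. Outer `except AttributeError` matches → value = 22.
4. `except Exception` is not reached.
Result: 22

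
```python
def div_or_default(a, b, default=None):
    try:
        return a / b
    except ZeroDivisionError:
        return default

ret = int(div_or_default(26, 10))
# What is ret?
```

Step-by-step execution trace:
1. `div_or_default(26, 10)` enters try: `return 26 / 10` → returns 2.6. No exception raised.
2. `except ZeroDivisionError` is skipped.
3. `int(2.6)` → 2 → ret = 2.
Result: 2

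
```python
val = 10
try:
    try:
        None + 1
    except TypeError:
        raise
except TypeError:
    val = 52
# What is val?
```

Step-by-step execution trace:
1. Inner try: `None + 1` raises TypeError.
2. Inner `except TypeError` matches; bare `raise` re-raises the same TypeError.
3. Outer `except TypeError` matches → val = 52.
Result: 52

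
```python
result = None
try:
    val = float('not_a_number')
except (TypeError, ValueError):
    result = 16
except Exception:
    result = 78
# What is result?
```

Step-by-step execution trace:
1. `val = float('not_a_number')` raises ValueError.
2. `except (TypeError, ValueError)` matches (ValueError is in the tuple) → result = 16.
3. `except Exception` is not reached.
Result: 16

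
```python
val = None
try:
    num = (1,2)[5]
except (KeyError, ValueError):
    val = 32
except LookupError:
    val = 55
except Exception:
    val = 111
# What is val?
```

Step-by-step execution trace:
1. `num = (1,2)[5]` raises IndexError.
2. `except (KeyError, ValueError)` does not match IndexError; skipped.
3. `except LookupError` matches (IndexError is a subclass of LookupError) → val = 55.
4. `except Exception` is not reached.
Result: 55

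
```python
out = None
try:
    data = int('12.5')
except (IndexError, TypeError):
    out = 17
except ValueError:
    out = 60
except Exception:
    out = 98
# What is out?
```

Step-by-step execution trace:
1. `data = int('12.5')` raises ValueError.
2. `except (IndexError, TypeError)` does not match ValueError; skipped.
3. `except ValueError` matches (exact type match) → out = 60.
4. `except Exception` is not reached.
Result: 60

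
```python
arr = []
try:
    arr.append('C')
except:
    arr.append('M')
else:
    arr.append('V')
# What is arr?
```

Step-by-step execution trace:
1. try: `arr.append('C')` → arr = ['C']. No exception raised.
2. `except` is skipped.
3. `else` runs (try completed without exception): `arr.append('V')` → arr = ['C', 'V'].
Result: ['C', 'V']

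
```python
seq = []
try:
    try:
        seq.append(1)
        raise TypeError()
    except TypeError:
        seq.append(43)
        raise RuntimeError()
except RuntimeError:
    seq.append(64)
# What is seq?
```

Step-by-step execution trace:
1. Inner try: `seq.append(1)` → seq = [1].
2. `raise TypeError()` raises TypeError.
3. Inner `except TypeError` matches → `seq.append(43)` → seq = [1, 43].
4. `raise RuntimeError()` raises RuntimeError; propagates to outer try.
5. Outer `except RuntimeError` matches → `seq.append(64)` → seq = [1, 43, 64].
Result: [1, 43, 64]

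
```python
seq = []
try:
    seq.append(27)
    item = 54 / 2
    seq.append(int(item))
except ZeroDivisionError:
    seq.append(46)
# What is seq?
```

Step-by-step execution trace:
1. try: `seq.append(27)` → seq = [27].
2. `item = 54 / 2` → item = 27.0. No exception raised.
3. `seq.append(int(item))` → seq = [27, 27].
4. `except ZeroDivisionError` is skipped (no exception was raised).
Result: [27, 27]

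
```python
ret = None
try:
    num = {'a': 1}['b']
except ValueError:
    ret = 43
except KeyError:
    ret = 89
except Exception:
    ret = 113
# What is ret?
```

Step-by-step execution trace:
1. `num = {'a': 1}['b']` raises KeyError.
2. `except ValueError` does not match KeyError; skipped.
3. `except KeyError` matches → ret = 89.
4. Remaining except clauses are skipped.
Result: 89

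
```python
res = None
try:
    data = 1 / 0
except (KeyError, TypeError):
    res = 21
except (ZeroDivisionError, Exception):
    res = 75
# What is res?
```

Step-by-step execution trace:
1. `data = 1 / 0` raises ZeroDivisionError.
2. `except (KeyError, TypeError)` does not match ZeroDivisionError; skipped.
3. `except (ZeroDivisionError, Exception)` matches (ZeroDivisionError is in the tuple) → res = 75.
Result: 75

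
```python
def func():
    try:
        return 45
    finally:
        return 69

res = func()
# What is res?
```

Step-by-step execution trace:
1. `func()` enters try: `return 45` sets pending return value 45.
2. Before returning, `finally: return 69` runs and overrides the pending return.
3. func() returns 69 → res = 69.
Result: 69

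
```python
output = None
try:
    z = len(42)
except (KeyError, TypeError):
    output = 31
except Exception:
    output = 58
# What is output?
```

Step-by-step execution trace:
1. `z = len(42)` raises TypeError.
2. `except (KeyError, TypeError)` matches (TypeError is in the tuple) → output = 31.
3. `except Exception` is not reached.
Result: 31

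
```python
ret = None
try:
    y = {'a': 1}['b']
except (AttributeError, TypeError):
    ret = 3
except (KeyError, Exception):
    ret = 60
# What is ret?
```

Step-by-step execution trace:
1. `y = {'a': 1}['b']` raises KeyError.
2. `except (AttributeError, TypeError)` does not match KeyError; skipped.
3. `except (KeyError, Exception)` matches (KeyError is in the tuple) → ret = 60.
Result: 60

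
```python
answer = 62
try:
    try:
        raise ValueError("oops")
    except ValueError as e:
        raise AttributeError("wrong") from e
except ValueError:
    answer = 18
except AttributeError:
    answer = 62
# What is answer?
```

Step-by-step execution trace:
1. Inner try raises ValueError; inner `except ValueError as e` catches it.
2. `raise AttributeError(...) from e` raises AttributeError (ValueError is attached as __cause__, but only AttributeError is active).
3. Outer `except ValueError` does not match AttributeError; skipped.
4. Outer `except AttributeError` matches → answer = 62.
Result: 62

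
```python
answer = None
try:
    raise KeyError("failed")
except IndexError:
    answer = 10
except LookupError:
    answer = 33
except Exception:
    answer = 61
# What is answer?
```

Step-by-step execution trace:
1. `raise KeyError(...)` raises KeyError.
2. `except IndexError` does not match (KeyError is not a subclass of IndexError); skipped.
3. `except LookupError` matches (KeyError is a subclass of LookupError) → answer = 33.
4. `except Exception` is not reached.
Result: 33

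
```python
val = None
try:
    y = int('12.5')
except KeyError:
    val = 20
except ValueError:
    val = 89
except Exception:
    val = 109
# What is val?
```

Step-by-step execution trace:
1. `y = int('12.5')` raises ValueError.
2. `except KeyError` does not match ValueError; skipped.
3. `except ValueError` matches → val = 89.
4. Remaining except clauses are skipped.
Result: 89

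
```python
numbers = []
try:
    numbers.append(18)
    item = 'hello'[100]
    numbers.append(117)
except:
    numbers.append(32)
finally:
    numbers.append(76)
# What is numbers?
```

Step-by-step execution trace:
1. try: `numbers.append(18)` → numbers = [18].
2. `item = 'hello'[100]` raises IndexError; `numbers.append(117)` is not reached.
3. bare `except` matches → `numbers.append(32)` → numbers = [18, 32].
4. finally always runs: `numbers.append(76)` → numbers = [18, 32, 76].
Result: [18, 32, 76]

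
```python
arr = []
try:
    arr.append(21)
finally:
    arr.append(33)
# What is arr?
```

Step-by-step execution trace:
1. try: `arr.append(21)` → arr = [21].
2. The try body completes without raising.
3. finally always runs: `arr.append(33)` → arr = [21, 33].
Result: [21, 33]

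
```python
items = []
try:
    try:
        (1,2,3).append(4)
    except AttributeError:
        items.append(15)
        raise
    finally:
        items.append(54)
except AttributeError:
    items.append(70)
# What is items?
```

Step-by-step execution trace:
1. Inner try: `(1,2,3).append(4)` raises AttributeError.
2. Inner `except AttributeError` matches → `items.append(15)` → items = [15].
3. bare `raise` re-raises AttributeError.
4. Inner `finally` runs during unwinding: `items.append(54)` → items = [15, 54].
5. Outer `except AttributeError` matches → `items.append(70)` → items = [15, 54, 70].
Result: [15, 54, 70]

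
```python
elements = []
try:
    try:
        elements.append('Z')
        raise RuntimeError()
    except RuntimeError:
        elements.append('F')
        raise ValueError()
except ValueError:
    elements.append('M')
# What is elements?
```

Step-by-step execution trace:
1. Inner try: `elements.append('Z')` → elements = ['Z'].
2. `raise RuntimeError()` raises RuntimeError.
3. Inner `except RuntimeError` matches → `elements.append('F')` → elements = ['Z', 'F'].
4. `raise ValueError()` raises ValueError; propagates to outer try.
5. Outer `except ValueError` matches → `elements.append('M')` → elements = ['Z', 'F', 'M'].
Result: ['Z', 'F', 'M']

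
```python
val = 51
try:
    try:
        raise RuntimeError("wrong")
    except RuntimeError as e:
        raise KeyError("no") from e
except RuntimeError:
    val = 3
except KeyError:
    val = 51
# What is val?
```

Step-by-step execution trace:
1. Inner try raises RuntimeError; inner `except RuntimeError as e` catches it.
2. `raise KeyError(...) from e` raises KeyError (RuntimeError is attached as __cause__, but only KeyError is active).
3. Outer `except RuntimeError` does not match KeyError; skipped.
4. Outer `except KeyError` matches → val = 51.
Result: 51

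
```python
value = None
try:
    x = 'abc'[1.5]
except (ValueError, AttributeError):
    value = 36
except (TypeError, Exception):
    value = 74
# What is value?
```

Step-by-step execution trace:
1. `x = 'abc'[1.5]` raises TypeError.
2. `except (ValueError, AttributeError)` does not match TypeError; skipped.
3. `except (TypeError, Exception)` matches (TypeError is in the tuple) → value = 74.
Result: 74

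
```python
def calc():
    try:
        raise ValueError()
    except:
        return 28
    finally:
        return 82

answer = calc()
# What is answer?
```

Step-by-step execution trace:
1. `calc()` enters try: `raise ValueError()` raises ValueError.
2. bare `except` matches → `return 28` sets pending return value 28.
3. Before returning, `finally: return 82` runs and overrides the pending return.
4. calc() returns 82 → answer = 82.
Result: 82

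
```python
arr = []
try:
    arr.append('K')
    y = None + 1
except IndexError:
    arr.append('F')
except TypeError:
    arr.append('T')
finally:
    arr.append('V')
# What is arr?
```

Step-by-step execution trace:
1. try: `arr.append('K')` → arr = ['K'].
2. `y = None + 1` raises TypeError.
3. `except IndexError` does not match TypeError; skipped.
4. `except TypeError` matches → `arr.append('T')` → arr = ['K', 'T'].
5. finally always runs: `arr.append('V')` → arr = ['K', 'T', 'V'].
Result: ['K', 'T', 'V']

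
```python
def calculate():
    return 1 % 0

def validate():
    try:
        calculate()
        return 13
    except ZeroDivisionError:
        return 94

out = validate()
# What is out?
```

Step-by-step execution trace:
1. `validate()` calls `calculate()`.
2. `calculate()` evaluates `1 % 0`, which raises ZeroDivisionError; it propagates to the caller.
3. `return 13` is not reached.
4. `except ZeroDivisionError` in validate matches → returns 94.
5. out = 94.
Result: 94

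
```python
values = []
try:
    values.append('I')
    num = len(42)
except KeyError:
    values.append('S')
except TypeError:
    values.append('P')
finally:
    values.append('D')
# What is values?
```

Step-by-step execution trace:
1. try: `values.append('I')` → values = ['I'].
2. `num = len(42)` raises TypeError.
3. `except KeyError` does not match TypeError; skipped.
4. `except TypeError` matches → `values.append('P')` → values = ['I', 'P'].
5. finally always runs: `values.append('D')` → values = ['I', 'P', 'D'].
Result: ['I', 'P', 'D']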